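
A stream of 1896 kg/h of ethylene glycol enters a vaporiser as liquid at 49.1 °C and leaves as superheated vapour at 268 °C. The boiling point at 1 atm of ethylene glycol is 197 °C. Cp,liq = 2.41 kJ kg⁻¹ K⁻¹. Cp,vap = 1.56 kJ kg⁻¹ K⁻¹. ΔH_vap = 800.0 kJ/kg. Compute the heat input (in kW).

Q = 667 kW

liquid 49.1→197 °C: 356.44 kJ/kg
vaporisation at 197 °C: 800 kJ/kg
vapour 197→268 °C: 110.76 kJ/kg
Δh = 356.44 + 800 + 110.76 = 1267.2 kJ/kg
Q = ṁ·Δh = 1896 kg/h × 1267.2 kJ/kg = 2.4026e+06 kJ/h
|Q| = 667.39 kW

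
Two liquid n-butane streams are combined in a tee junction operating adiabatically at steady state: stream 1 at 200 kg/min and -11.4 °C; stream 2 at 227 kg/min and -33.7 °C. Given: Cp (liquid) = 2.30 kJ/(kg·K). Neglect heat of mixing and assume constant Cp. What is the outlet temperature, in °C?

Adiabatic, steady state ⇒ Σ ṁᵢCp,ᵢ(T_out − Tᵢ) = 0
Σ ṁᵢCp,ᵢTᵢ = 200×2.30×-11.4 + 227×2.30×-33.7 = -22839
Σ ṁᵢCp,ᵢ = 200×2.30 + 227×2.30 = 982.1
T_out = -22839 / 982.1 = -23.255 °C

T_out = -23.3 °C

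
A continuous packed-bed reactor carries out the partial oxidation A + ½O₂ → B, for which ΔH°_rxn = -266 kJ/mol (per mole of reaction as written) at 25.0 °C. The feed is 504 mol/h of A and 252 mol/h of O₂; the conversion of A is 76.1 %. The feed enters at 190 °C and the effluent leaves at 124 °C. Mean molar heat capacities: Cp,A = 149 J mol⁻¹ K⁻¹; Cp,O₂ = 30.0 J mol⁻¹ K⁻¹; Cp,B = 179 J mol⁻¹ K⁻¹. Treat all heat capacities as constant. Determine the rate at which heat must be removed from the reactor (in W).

Extent of reaction ξ = 0.761 × 504 = 383.54 mol/h
Reaction term: ξ·ΔH°_rxn = 383.54 × -266 = -102020 kJ/h
Sensible, feed 190→25 °C: -13638 kJ/h
Outlet flows (mol/h): A 120.46, O₂ 60.228, B 383.54
Sensible, products 25→124 °C: 8752.5 kJ/h
Q = ΔH = -106910 kJ/h = -29.697 kW
Heat removed = 29697 W

Q_out = 29700 W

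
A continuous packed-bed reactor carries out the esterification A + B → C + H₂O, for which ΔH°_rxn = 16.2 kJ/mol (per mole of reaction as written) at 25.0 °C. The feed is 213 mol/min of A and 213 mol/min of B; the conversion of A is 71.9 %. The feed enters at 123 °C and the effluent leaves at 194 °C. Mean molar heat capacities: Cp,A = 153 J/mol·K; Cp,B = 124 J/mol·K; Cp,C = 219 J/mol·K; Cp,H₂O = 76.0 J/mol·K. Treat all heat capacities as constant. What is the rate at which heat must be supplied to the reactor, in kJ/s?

Q_in = 119 kJ/s

Extent of reaction ξ = 0.719 × 213 = 153.15 mol/min
Reaction term: ξ·ΔH°_rxn = 153.15 × 16.2 = 2481 kJ/min
Sensible, feed 123→25 °C: -5782.1 kJ/min
Outlet flows (mol/min): A 59.853, B 59.853, C 153.15, H₂O 153.15
Sensible, products 25→194 °C: 10437 kJ/min
Q = ΔH = 7135.9 kJ/min = 118.93 kW
Heat supplied = 118.93 kJ/s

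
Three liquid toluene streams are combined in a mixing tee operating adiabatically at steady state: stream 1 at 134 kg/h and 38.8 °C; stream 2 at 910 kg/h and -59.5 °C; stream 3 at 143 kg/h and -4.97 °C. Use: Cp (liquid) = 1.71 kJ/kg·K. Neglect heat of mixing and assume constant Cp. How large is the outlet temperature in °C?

T_out = -41.8 °C

Energy balance with Q = 0: Σ ṁᵢCp,ᵢ(T_out − Tᵢ) = 0
Σ ṁᵢCp,ᵢTᵢ = 134×1.71×38.8 + 910×1.71×-59.5 + 143×1.71×-4.97 = -84913
Σ ṁᵢCp,ᵢ = 134×1.71 + 910×1.71 + 143×1.71 = 2029.8
T_out = -84913 / 2029.8 = -41.834 °C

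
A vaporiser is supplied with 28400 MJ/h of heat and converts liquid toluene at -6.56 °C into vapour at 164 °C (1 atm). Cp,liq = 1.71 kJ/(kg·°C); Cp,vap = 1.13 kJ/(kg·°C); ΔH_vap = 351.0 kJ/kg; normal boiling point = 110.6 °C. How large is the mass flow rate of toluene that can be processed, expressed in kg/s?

ṁ = 12.9 kg/s

Δh = 1.71×(110.6−-6.56) + 351.0 + 1.13×(164−110.6) = 611.69 kJ/kg
Q = 28400 MJ/h = 7888.9 kJ/s = 7888.9 kJ/s
ṁ = Q/Δh = 7888.9 / 611.69 = 12.897 kg/s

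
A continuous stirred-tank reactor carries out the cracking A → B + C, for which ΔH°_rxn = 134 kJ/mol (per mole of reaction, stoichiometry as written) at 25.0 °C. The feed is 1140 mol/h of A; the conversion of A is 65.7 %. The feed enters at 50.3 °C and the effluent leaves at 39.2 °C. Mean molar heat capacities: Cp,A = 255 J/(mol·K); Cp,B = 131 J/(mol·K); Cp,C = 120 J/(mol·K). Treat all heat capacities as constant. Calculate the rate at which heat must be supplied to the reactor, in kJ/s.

Q_in = 27.0 kJ/s

Extent of reaction ξ = 0.657 × 1140 = 748.98 mol/h
Reaction term: ξ·ΔH°_rxn = 748.98 × 134 = 100360 kJ/h
Sensible, feed 50.3→25 °C: -7354.7 kJ/h
Outlet flows (mol/h): A 391.02, B 748.98, C 748.98
Sensible, products 25→39.2 °C: 4085.4 kJ/h
Q = ΔH = 97094 kJ/h = 26.971 kW
Heat supplied = 26.971 kJ/s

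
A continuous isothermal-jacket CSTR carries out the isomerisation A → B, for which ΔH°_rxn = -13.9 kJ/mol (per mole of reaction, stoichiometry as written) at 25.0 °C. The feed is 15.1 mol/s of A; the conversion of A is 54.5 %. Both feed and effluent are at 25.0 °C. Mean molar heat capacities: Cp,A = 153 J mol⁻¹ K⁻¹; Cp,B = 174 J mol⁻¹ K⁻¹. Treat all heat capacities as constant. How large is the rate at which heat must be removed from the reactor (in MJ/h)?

Extent of reaction ξ = 0.545 × 15.1 = 8.2295 mol/s
Reaction term: ξ·ΔH°_rxn = 8.2295 × -13.9 = -114.39 kJ/s
Q = ΔH = -114.39 kJ/s = -114.39 kW
Heat removed = 411.8 MJ/h

Q_out = 412 MJ/h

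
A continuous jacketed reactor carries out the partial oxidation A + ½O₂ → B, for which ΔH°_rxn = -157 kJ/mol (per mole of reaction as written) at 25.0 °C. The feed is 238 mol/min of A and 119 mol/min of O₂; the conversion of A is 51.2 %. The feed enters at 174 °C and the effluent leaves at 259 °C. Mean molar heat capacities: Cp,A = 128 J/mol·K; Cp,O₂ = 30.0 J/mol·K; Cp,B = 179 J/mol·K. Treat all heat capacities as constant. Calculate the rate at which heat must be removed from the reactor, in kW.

Extent of reaction ξ = 0.512 × 238 = 121.86 mol/min
Reaction term: ξ·ΔH°_rxn = 121.86 × -157 = -19131 kJ/min
Sensible, feed 174→25 °C: -5071.1 kJ/min
Outlet flows (mol/min): A 116.14, O₂ 58.072, B 121.86
Sensible, products 25→259 °C: 8990.5 kJ/min
Q = ΔH = -15212 kJ/min = -253.53 kW
Heat removed = 253.53 kW

Q_out = 254 kW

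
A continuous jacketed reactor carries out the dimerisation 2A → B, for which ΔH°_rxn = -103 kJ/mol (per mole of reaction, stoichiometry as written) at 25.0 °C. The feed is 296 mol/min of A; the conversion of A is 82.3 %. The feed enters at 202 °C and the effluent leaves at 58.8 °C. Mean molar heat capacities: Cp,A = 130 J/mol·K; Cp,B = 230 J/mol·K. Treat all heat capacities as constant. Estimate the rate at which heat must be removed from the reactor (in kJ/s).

Extent of reaction ξ = 0.823 × 296 / 2 = 121.8 mol/min
Reaction term: ξ·ΔH°_rxn = 121.8 × -103 = -12546 kJ/min
Sensible, feed 202→25 °C: -6811 kJ/min
Outlet flows (mol/min): A 52.392, B 121.8
Sensible, products 25→58.8 °C: 1177.1 kJ/min
Q = ΔH = -18180 kJ/min = -302.99 kW
Heat removed = 302.99 kJ/s

Q_out = 303 kJ/s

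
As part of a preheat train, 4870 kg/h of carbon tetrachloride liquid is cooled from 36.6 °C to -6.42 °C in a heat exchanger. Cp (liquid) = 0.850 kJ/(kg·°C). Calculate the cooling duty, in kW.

Q_c = 49.5 kW

Q = ṁ·Cp·ΔT = 4870 × 0.850 × (-6.42 − 36.6) = -178080 kJ/h
Converting: 178080 / 3600 s = 49.467 kW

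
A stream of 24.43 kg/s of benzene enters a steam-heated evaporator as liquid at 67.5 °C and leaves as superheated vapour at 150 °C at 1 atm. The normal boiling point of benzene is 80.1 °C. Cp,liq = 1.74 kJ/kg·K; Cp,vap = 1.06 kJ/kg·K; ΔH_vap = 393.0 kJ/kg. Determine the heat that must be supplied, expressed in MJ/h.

liquid 67.5→80.1 °C: 21.924 kJ/kg
vaporisation at 80.1 °C: 393 kJ/kg
vapour 80.1→150 °C: 74.094 kJ/kg
Δh = 21.924 + 393 + 74.094 = 489.02 kJ/kg
Q = ṁ·Δh = 24.43 kg/s × 489.02 kJ/kg = 11947 kJ/s
|Q| = 11947 kW = 43008 MJ/h

Q = 43000 MJ/h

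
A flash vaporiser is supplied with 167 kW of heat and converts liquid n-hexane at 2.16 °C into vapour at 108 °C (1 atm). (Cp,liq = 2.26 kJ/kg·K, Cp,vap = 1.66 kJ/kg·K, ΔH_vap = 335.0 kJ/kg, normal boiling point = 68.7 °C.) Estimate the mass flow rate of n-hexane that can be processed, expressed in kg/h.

ṁ = 1090 kg/h

Δh = 2.26×(68.7−2.16) + 335.0 + 1.66×(108−68.7) = 550.62 kJ/kg
Q = 167 kW = 167 kJ/s = 601200 kJ/h
ṁ = Q/Δh = 601200 / 550.62 = 1091.9 kg/h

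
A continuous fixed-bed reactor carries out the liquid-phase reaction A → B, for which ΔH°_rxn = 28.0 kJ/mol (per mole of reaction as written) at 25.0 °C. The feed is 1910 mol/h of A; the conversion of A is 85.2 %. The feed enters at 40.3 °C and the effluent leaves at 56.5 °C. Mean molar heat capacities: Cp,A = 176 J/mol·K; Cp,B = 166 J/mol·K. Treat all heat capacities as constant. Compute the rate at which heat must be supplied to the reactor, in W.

Q_in = 14000 W

Extent of reaction ξ = 0.852 × 1910 = 1627.3 mol/h
Reaction term: ξ·ΔH°_rxn = 1627.3 × 28.0 = 45565 kJ/h
Sensible, feed 40.3→25 °C: -5143.2 kJ/h
Outlet flows (mol/h): A 282.68, B 1627.3
Sensible, products 25→56.5 °C: 10076 kJ/h
Q = ΔH = 50498 kJ/h = 14.027 kW
Heat supplied = 14027 W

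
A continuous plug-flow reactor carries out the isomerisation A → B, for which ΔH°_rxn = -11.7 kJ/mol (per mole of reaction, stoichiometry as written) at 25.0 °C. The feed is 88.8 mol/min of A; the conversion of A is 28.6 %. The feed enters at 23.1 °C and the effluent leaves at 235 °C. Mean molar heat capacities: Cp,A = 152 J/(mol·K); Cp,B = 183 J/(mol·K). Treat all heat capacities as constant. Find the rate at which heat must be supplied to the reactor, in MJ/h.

Q_in = 164 MJ/h

Extent of reaction ξ = 0.286 × 88.8 = 25.397 mol/min
Reaction term: ξ·ΔH°_rxn = 25.397 × -11.7 = -297.14 kJ/min
Sensible, feed 23.1→25 °C: 25.645 kJ/min
Outlet flows (mol/min): A 63.403, B 25.397
Sensible, products 25→235 °C: 2999.8 kJ/min
Q = ΔH = 2728.3 kJ/min = 45.472 kW
Heat supplied = 163.7 MJ/h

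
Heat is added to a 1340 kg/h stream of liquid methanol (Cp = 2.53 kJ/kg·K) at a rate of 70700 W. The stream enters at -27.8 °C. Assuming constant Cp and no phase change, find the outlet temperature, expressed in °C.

T_out = 47.3 °C

Q = 70700 W = 254520 kJ/h
ΔT = Q/(ṁ·Cp) = 254520/(1340×2.53) = 75.075 K
T_out = -27.8 + 75.075 = 47.275 °C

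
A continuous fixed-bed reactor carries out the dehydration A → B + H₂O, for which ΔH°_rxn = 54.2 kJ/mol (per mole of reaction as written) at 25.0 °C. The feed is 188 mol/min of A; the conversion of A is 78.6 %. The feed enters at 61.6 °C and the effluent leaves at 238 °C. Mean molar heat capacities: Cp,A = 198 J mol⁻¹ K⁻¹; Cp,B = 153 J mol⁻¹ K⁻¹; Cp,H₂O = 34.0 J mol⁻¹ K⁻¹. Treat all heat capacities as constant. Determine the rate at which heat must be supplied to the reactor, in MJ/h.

Extent of reaction ξ = 0.786 × 188 = 147.77 mol/min
Reaction term: ξ·ΔH°_rxn = 147.77 × 54.2 = 8009 kJ/min
Sensible, feed 61.6→25 °C: -1362.4 kJ/min
Outlet flows (mol/min): A 40.232, B 147.77, H₂O 147.77
Sensible, products 25→238 °C: 7582.5 kJ/min
Q = ΔH = 14229 kJ/min = 237.15 kW
Heat supplied = 853.75 MJ/h

Q_in = 854 MJ/h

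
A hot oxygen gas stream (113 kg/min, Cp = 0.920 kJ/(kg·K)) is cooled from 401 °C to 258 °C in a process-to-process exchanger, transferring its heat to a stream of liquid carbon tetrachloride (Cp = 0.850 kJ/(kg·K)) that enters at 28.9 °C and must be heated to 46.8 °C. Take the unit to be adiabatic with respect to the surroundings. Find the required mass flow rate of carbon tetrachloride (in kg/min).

ṁ_c = 977 kg/min

Heat released by hot stream: Q = 113 × 0.920 × (401 − 258) = 14866 kJ/min
Energy balance on cold side (adiabatic exchanger): Q = ṁ_c·Cp_c·(T_c,out − T_c,in)
ṁ_c = 14866 / [0.850 × (46.8 − 28.9)] = 977.08 kg/min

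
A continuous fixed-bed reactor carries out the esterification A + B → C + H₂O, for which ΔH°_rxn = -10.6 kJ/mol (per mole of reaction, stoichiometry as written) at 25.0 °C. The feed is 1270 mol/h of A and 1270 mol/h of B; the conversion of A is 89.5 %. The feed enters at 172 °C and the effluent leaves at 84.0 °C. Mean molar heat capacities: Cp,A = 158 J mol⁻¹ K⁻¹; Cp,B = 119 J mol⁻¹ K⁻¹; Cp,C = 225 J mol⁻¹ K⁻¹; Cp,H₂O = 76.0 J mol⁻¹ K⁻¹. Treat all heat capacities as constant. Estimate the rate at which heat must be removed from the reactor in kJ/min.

Q_out = 690 kJ/min

Extent of reaction ξ = 0.895 × 1270 = 1136.7 mol/h
Reaction term: ξ·ΔH°_rxn = 1136.7 × -10.6 = -12048 kJ/h
Sensible, feed 172→25 °C: -51713 kJ/h
Outlet flows (mol/h): A 133.35, B 133.35, C 1136.7, H₂O 1136.7
Sensible, products 25→84.0 °C: 22365 kJ/h
Q = ΔH = -41397 kJ/h = -11.499 kW
Heat removed = 689.94 kJ/min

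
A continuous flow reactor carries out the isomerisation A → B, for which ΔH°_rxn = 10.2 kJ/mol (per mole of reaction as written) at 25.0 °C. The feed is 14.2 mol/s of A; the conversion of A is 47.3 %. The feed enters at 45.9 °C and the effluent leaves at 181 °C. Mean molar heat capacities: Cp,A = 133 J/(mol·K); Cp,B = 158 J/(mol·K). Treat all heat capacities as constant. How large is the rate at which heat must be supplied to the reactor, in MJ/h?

Extent of reaction ξ = 0.473 × 14.2 = 6.7166 mol/s
Reaction term: ξ·ΔH°_rxn = 6.7166 × 10.2 = 68.509 kJ/s
Sensible, feed 45.9→25 °C: -39.472 kJ/s
Outlet flows (mol/s): A 7.4834, B 6.7166
Sensible, products 25→181 °C: 320.82 kJ/s
Q = ΔH = 349.85 kJ/s = 349.85 kW
Heat supplied = 1259.5 MJ/h

Q_in = 1260 MJ/h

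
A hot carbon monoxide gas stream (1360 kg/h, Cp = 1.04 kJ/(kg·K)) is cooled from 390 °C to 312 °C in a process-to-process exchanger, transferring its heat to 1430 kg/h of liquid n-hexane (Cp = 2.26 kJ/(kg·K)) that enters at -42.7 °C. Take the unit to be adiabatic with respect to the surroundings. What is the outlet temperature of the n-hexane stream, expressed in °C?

T_c,out = -8.56 °C

Heat released by hot stream: Q = 1360 × 1.04 × (390 − 312) = 110320 kJ/h
Energy balance on cold side (adiabatic exchanger): Q = ṁ_c·Cp_c·(T_c,out − T_c,in)
T_c,out = -42.7 + 110320/(1430 × 2.26) = -8.5632 °C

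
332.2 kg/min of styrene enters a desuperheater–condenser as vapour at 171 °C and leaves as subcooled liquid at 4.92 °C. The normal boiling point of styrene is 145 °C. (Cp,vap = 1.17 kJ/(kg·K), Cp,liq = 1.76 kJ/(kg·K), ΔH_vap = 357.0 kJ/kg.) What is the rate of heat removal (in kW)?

vapour 171→145 °C: -30.42 kJ/kg
condensation at 145 °C: -357 kJ/kg
liquid 145→4.92 °C: -246.54 kJ/kg
Δh = -30.42 + -357 + -246.54 = -633.96 kJ/kg
Q = ṁ·Δh = 332.2 kg/min × -633.96 kJ/kg = -210600 kJ/min
|Q| = 3510 kW

Q_c = 3510 kW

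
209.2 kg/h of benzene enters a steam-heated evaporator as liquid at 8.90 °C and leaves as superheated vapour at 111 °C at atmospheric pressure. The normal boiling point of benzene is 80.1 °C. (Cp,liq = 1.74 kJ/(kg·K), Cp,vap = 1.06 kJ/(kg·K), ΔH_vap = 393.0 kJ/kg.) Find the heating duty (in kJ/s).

Q = 31.9 kJ/s

liquid 8.90→80.1 °C: 123.89 kJ/kg
vaporisation at 80.1 °C: 393 kJ/kg
vapour 80.1→111 °C: 32.754 kJ/kg
Δh = 123.89 + 393 + 32.754 = 549.64 kJ/kg
Q = ṁ·Δh = 209.2 kg/h × 549.64 kJ/kg = 114990 kJ/h
|Q| = 31.94 kW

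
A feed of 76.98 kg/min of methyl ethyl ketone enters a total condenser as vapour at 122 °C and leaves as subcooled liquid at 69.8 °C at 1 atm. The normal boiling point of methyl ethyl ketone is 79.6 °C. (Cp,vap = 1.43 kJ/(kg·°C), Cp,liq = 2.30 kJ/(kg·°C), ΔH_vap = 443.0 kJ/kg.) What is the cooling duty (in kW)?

Q_c = 675 kW

vapour 122→79.6 °C: -60.632 kJ/kg
condensation at 79.6 °C: -443 kJ/kg
liquid 79.6→69.8 °C: -22.54 kJ/kg
Δh = -60.632 + -443 + -22.54 = -526.17 kJ/kg
Q = ṁ·Δh = 76.98 kg/min × -526.17 kJ/kg = -40505 kJ/min
|Q| = 675.08 kW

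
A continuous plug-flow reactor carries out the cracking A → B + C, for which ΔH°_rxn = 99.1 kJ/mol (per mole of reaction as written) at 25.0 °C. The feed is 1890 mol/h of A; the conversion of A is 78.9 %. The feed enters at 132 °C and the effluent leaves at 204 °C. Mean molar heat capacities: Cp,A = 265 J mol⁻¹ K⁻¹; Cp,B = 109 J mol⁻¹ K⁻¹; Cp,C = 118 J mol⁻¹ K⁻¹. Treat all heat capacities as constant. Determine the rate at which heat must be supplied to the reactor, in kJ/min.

Extent of reaction ξ = 0.789 × 1890 = 1491.2 mol/h
Reaction term: ξ·ΔH°_rxn = 1491.2 × 99.1 = 147780 kJ/h
Sensible, feed 132→25 °C: -53591 kJ/h
Outlet flows (mol/h): A 398.79, B 1491.2, C 1491.2
Sensible, products 25→204 °C: 79509 kJ/h
Q = ΔH = 173700 kJ/h = 48.249 kW
Heat supplied = 2894.9 kJ/min

Q_in = 2890 kJ/min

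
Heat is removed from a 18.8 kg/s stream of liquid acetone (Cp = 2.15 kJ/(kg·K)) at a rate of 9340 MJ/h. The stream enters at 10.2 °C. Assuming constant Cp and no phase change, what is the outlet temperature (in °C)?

Q = 9340 MJ/h = 2594.4 kJ/s
ΔT = Q/(ṁ·Cp) = 2594.4/(18.8×2.15) = 64.187 K
T_out = 10.2 − 64.187 = -53.987 °C

T_out = -54.0 °C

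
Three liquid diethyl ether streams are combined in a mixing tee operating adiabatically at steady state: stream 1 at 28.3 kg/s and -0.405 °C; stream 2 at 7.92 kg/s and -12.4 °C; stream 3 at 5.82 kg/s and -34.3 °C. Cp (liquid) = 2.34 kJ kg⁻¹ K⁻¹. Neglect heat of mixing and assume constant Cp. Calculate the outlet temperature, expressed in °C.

T_out = -7.36 °C

Energy balance with Q = 0: Σ ṁᵢCp,ᵢ(T_out − Tᵢ) = 0
T_out = Σ ṁᵢCp,ᵢTᵢ / Σ ṁᵢCp,ᵢ
      = -723.75 / 98.374 = -7.3572 °C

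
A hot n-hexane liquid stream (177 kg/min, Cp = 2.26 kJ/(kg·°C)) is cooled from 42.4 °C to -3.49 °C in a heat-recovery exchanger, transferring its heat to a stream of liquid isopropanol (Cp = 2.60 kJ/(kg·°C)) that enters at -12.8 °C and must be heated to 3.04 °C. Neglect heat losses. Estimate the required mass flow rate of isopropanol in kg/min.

ṁ_c = 446 kg/min

Heat released by hot stream: Q = 177 × 2.26 × (42.4 − -3.49) = 18357 kJ/min
Energy balance on cold side (adiabatic exchanger): Q = ṁ_c·Cp_c·(T_c,out − T_c,in)
ṁ_c = 18357 / [2.60 × (3.04 − -12.8)] = 445.73 kg/min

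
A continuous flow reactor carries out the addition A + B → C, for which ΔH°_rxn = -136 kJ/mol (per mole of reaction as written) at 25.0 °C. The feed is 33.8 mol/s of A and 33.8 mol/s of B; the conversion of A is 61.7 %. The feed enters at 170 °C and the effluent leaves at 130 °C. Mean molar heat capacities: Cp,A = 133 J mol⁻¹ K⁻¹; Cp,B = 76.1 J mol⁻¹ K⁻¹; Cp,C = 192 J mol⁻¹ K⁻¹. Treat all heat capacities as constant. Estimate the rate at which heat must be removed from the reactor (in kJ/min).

Extent of reaction ξ = 0.617 × 33.8 = 20.855 mol/s
Reaction term: ξ·ΔH°_rxn = 20.855 × -136 = -2836.2 kJ/s
Sensible, feed 170→25 °C: -1024.8 kJ/s
Outlet flows (mol/s): A 12.945, B 12.945, C 20.855
Sensible, products 25→130 °C: 704.65 kJ/s
Q = ΔH = -3156.4 kJ/s = -3156.4 kW
Heat removed = 189380 kJ/min

Q_out = 189000 kJ/min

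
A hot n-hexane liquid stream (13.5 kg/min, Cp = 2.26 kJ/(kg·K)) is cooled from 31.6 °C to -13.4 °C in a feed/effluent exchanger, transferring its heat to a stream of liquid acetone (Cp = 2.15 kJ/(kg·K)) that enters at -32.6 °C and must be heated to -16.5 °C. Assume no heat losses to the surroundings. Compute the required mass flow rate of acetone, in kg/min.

ṁ_c = 39.7 kg/min

Heat released by hot stream: Q = 13.5 × 2.26 × (31.6 − -13.4) = 1372.9 kJ/min
Energy balance on cold side (adiabatic exchanger): Q = ṁ_c·Cp_c·(T_c,out − T_c,in)
ṁ_c = 1372.9 / [2.15 × (-16.5 − -32.6)] = 39.663 kg/min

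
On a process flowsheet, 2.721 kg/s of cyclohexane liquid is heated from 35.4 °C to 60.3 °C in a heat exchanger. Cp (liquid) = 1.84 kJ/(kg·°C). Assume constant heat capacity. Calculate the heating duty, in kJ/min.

Q = ṁ·Cp·ΔT = 2.721 × 1.84 × (60.3 − 35.4) = 124.67 kJ/s
Heating duty = 7479.9 kJ/min

Q = 7480 kJ/min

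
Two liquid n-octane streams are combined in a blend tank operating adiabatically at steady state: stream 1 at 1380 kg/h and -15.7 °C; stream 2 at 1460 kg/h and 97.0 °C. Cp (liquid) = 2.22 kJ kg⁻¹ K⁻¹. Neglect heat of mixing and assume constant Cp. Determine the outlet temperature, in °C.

T_out = 42.2 °C

No heat crosses the boundary, so H_out = H_in.
T_out = Σ ṁᵢCp,ᵢTᵢ / Σ ṁᵢCp,ᵢ
      = 266300 / 6304.8 = 42.237 °C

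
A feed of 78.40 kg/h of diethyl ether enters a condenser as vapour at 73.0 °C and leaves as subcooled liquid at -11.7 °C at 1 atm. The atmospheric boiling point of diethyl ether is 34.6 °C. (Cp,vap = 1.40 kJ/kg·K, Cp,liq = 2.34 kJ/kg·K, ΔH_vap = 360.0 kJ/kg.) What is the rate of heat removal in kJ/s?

vapour 73.0→34.6 °C: -53.76 kJ/kg
condensation at 34.6 °C: -360 kJ/kg
liquid 34.6→-11.7 °C: -108.34 kJ/kg
Δh = -53.76 + -360 + -108.34 = -522.1 kJ/kg
Q = ṁ·Δh = 78.40 kg/h × -522.1 kJ/kg = -40933 kJ/h
|Q| = 11.37 kW

Q_c = 11.4 kJ/s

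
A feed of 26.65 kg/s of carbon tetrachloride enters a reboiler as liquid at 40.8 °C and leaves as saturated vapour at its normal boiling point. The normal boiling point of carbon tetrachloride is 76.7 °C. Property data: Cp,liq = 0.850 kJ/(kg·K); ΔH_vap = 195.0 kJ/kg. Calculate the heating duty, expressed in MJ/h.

liquid 40.8→76.7 °C: 30.515 kJ/kg
vaporisation at 76.7 °C: 195 kJ/kg
Δh = 30.515 + 195 = 225.52 kJ/kg
Q = ṁ·Δh = 26.65 kg/s × 225.52 kJ/kg = 6010 kJ/s
|Q| = 6010 kW = 21636 MJ/h

Q = 21600 MJ/h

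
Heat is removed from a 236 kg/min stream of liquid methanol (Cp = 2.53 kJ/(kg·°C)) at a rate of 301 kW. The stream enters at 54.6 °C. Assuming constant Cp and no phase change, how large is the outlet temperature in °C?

T_out = 24.4 °C

Q = 301 kW = 18060 kJ/min
ΔT = Q/(ṁ·Cp) = 18060/(236×2.53) = 30.247 K
T_out = 54.6 − 30.247 = 24.353 °C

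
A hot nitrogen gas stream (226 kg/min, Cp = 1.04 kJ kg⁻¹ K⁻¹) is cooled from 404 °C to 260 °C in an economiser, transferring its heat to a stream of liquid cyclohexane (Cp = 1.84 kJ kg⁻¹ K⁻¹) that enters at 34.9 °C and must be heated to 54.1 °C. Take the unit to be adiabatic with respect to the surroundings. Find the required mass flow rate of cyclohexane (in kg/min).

ṁ_c = 958 kg/min

Heat released by hot stream: Q = 226 × 1.04 × (404 − 260) = 33846 kJ/min
Energy balance on cold side (adiabatic exchanger): Q = ṁ_c·Cp_c·(T_c,out − T_c,in)
ṁ_c = 33846 / [1.84 × (54.1 − 34.9)] = 958.04 kg/min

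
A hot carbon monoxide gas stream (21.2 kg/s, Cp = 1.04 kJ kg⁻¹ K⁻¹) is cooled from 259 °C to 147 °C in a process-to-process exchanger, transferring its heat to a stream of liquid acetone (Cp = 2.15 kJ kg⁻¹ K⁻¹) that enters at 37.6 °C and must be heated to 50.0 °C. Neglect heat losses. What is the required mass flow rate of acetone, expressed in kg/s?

Heat released by hot stream: Q = 21.2 × 1.04 × (259 − 147) = 2469.4 kJ/s
Energy balance on cold side (adiabatic exchanger): Q = ṁ_c·Cp_c·(T_c,out − T_c,in)
ṁ_c = 2469.4 / [2.15 × (50.0 − 37.6)] = 92.625 kg/s

ṁ_c = 92.6 kg/s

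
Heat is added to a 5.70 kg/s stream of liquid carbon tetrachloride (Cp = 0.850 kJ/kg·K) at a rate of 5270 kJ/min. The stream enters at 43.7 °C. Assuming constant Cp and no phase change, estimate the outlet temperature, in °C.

Q = 5270 kJ/min = 87.833 kJ/s
ΔT = Q/(ṁ·Cp) = 87.833/(5.70×0.850) = 18.129 K
T_out = 43.7 + 18.129 = 61.829 °C

T_out = 61.8 °C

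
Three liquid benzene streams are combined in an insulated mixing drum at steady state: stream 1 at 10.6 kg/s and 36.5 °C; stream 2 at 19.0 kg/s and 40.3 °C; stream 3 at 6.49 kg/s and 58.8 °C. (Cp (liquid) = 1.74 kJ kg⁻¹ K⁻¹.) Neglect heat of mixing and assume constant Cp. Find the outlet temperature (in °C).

T_out = 42.5 °C

Adiabatic, steady state ⇒ Σ ṁᵢCp,ᵢ(T_out − Tᵢ) = 0
Σ ṁᵢCp,ᵢTᵢ = 10.6×1.74×36.5 + 19.0×1.74×40.3 + 6.49×1.74×58.8 = 2669.5
Σ ṁᵢCp,ᵢ = 10.6×1.74 + 19.0×1.74 + 6.49×1.74 = 62.797
T_out = 2669.5 / 62.797 = 42.511 °C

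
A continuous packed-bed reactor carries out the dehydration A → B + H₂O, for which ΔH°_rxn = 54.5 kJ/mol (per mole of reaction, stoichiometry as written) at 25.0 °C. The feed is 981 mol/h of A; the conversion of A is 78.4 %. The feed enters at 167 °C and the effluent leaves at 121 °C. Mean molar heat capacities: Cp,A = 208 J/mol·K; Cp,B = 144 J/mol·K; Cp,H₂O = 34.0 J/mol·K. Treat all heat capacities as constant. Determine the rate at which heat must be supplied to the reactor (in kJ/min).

Q_in = 505 kJ/min

Extent of reaction ξ = 0.784 × 981 = 769.1 mol/h
Reaction term: ξ·ΔH°_rxn = 769.1 × 54.5 = 41916 kJ/h
Sensible, feed 167→25 °C: -28975 kJ/h
Outlet flows (mol/h): A 211.9, B 769.1, H₂O 769.1
Sensible, products 25→121 °C: 17374 kJ/h
Q = ΔH = 30315 kJ/h = 8.4208 kW
Heat supplied = 505.25 kJ/min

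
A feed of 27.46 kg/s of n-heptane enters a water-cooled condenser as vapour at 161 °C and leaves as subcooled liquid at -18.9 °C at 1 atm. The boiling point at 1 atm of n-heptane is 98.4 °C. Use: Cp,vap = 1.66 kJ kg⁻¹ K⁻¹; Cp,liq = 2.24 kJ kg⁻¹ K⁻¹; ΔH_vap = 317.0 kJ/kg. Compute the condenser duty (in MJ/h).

Q_c = 67600 MJ/h

vapour 161→98.4 °C: -103.92 kJ/kg
condensation at 98.4 °C: -317 kJ/kg
liquid 98.4→-18.9 °C: -262.75 kJ/kg
Δh = -103.92 + -317 + -262.75 = -683.67 kJ/kg
Q = ṁ·Δh = 27.46 kg/s × -683.67 kJ/kg = -18774 kJ/s
|Q| = 18774 kW = 67585 MJ/h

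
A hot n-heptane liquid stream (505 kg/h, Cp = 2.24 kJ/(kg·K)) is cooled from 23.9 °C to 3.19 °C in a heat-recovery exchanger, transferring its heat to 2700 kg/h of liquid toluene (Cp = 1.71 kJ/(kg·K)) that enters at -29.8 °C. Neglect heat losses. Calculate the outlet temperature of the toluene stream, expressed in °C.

Heat released by hot stream: Q = 505 × 2.24 × (23.9 − 3.19) = 23427 kJ/h
Energy balance on cold side (adiabatic exchanger): Q = ṁ_c·Cp_c·(T_c,out − T_c,in)
T_c,out = -29.8 + 23427/(2700 × 1.71) = -24.726 °C

T_c,out = -24.7 °C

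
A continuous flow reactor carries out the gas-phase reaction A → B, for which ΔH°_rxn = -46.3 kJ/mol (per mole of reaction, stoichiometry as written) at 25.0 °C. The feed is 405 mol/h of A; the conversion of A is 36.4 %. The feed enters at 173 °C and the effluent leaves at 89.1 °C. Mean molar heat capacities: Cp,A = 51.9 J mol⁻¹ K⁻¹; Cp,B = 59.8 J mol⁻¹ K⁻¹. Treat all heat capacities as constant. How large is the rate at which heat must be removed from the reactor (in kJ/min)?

Q_out = 142 kJ/min

Extent of reaction ξ = 0.364 × 405 = 147.42 mol/h
Reaction term: ξ·ΔH°_rxn = 147.42 × -46.3 = -6825.5 kJ/h
Sensible, feed 173→25 °C: -3110.9 kJ/h
Outlet flows (mol/h): A 257.58, B 147.42
Sensible, products 25→89.1 °C: 1422 kJ/h
Q = ΔH = -8514.4 kJ/h = -2.3651 kW
Heat removed = 141.91 kJ/min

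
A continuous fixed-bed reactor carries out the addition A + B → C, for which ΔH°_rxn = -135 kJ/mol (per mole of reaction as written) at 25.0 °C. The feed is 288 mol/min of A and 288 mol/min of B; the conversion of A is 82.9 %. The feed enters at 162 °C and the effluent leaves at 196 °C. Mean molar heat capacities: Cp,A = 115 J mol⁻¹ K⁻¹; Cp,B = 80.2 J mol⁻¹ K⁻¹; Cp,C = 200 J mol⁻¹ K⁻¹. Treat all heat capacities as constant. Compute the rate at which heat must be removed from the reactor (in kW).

Extent of reaction ξ = 0.829 × 288 = 238.75 mol/min
Reaction term: ξ·ΔH°_rxn = 238.75 × -135 = -32232 kJ/min
Sensible, feed 162→25 °C: -7701.8 kJ/min
Outlet flows (mol/min): A 49.248, B 49.248, C 238.75
Sensible, products 25→196 °C: 9809.2 kJ/min
Q = ΔH = -30124 kJ/min = -502.07 kW
Heat removed = 502.07 kW

Q_out = 502 kW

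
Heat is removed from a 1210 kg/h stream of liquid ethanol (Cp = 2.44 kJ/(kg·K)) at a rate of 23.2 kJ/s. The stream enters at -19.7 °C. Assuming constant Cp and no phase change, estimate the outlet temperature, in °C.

Q = 23.2 kJ/s = 83520 kJ/h
ΔT = Q/(ṁ·Cp) = 83520/(1210×2.44) = 28.289 K
T_out = -19.7 − 28.289 = -47.989 °C

T_out = -48.0 °C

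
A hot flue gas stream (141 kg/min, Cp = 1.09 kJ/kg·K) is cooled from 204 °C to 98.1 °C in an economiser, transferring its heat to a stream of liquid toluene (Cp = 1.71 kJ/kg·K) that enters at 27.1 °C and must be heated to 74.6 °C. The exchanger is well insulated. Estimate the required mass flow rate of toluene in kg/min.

Heat released by hot stream: Q = 141 × 1.09 × (204 − 98.1) = 16276 kJ/min
Energy balance on cold side (adiabatic exchanger): Q = ṁ_c·Cp_c·(T_c,out − T_c,in)
ṁ_c = 16276 / [1.71 × (74.6 − 27.1)] = 200.38 kg/min

ṁ_c = 200 kg/min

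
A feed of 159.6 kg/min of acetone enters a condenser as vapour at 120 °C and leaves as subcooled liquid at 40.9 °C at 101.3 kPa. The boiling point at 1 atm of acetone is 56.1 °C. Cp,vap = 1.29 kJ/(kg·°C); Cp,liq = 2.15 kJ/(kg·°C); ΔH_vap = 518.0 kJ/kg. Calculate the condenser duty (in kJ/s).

Q_c = 1680 kJ/s

vapour 120→56.1 °C: -82.431 kJ/kg
condensation at 56.1 °C: -518 kJ/kg
liquid 56.1→40.9 °C: -32.68 kJ/kg
Δh = -82.431 + -518 + -32.68 = -633.11 kJ/kg
Q = ṁ·Δh = 159.6 kg/min × -633.11 kJ/kg = -101040 kJ/min
|Q| = 1684.1 kW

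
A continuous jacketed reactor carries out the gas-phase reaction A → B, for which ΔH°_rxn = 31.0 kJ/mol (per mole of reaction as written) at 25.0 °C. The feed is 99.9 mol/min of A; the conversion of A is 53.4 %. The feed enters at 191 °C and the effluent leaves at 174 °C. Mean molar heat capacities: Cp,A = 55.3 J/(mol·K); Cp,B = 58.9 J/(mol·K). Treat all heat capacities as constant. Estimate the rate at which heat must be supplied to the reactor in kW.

Q_in = 26.5 kW

Extent of reaction ξ = 0.534 × 99.9 = 53.347 mol/min
Reaction term: ξ·ΔH°_rxn = 53.347 × 31.0 = 1653.7 kJ/min
Sensible, feed 191→25 °C: -917.06 kJ/min
Outlet flows (mol/min): A 46.553, B 53.347
Sensible, products 25→174 °C: 851.76 kJ/min
Q = ΔH = 1588.4 kJ/min = 26.474 kW
Heat supplied = 26.474 kW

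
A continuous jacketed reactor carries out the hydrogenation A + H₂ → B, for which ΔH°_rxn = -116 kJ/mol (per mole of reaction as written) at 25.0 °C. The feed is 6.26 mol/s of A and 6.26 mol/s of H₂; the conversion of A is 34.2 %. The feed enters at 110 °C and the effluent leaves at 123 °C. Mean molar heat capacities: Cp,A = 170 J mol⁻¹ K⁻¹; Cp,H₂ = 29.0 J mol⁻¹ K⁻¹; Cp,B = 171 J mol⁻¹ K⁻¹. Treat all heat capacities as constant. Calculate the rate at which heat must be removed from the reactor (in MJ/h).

Extent of reaction ξ = 0.342 × 6.26 = 2.1409 mol/s
Reaction term: ξ·ΔH°_rxn = 2.1409 × -116 = -248.35 kJ/s
Sensible, feed 110→25 °C: -105.89 kJ/s
Outlet flows (mol/s): A 4.1191, H₂ 4.1191, B 2.1409
Sensible, products 25→123 °C: 116.21 kJ/s
Q = ΔH = -238.03 kJ/s = -238.03 kW
Heat removed = 856.9 MJ/h

Q_out = 857 MJ/h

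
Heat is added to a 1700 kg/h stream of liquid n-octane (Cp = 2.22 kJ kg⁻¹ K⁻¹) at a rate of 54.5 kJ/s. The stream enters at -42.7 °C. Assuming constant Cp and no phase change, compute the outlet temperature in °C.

T_out = 9.29 °C

Q = 54.5 kJ/s = 196200 kJ/h
ΔT = Q/(ṁ·Cp) = 196200/(1700×2.22) = 51.987 K
T_out = -42.7 + 51.987 = 9.2873 °C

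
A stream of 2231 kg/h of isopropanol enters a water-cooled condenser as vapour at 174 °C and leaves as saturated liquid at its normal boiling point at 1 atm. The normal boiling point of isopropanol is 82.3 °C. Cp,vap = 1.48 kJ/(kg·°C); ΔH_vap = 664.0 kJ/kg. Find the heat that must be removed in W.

Q_c = 496000 W

vapour 174→82.3 °C: -135.72 kJ/kg
condensation at 82.3 °C: -664 kJ/kg
Δh = -135.72 + -664 = -799.72 kJ/kg
Q = ṁ·Δh = 2231 kg/h × -799.72 kJ/kg = -1.7842e+06 kJ/h
|Q| = 495.6 kW = 495600 W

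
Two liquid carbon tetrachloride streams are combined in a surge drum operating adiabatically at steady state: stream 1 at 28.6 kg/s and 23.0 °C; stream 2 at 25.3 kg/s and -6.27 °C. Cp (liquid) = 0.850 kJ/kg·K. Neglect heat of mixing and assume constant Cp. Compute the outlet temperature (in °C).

Energy balance with Q = 0: Σ ṁᵢCp,ᵢ(T_out − Tᵢ) = 0
T_out = Σ ṁᵢCp,ᵢTᵢ / Σ ṁᵢCp,ᵢ
      = 424.29 / 45.815 = 9.261 °C

T_out = 9.26 °C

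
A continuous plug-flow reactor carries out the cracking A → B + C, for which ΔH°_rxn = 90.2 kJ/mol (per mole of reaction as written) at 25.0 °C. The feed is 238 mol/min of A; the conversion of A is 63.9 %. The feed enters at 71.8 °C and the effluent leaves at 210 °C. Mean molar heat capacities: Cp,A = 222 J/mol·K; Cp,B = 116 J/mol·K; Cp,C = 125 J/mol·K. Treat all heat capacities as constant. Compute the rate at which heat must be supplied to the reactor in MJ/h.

Extent of reaction ξ = 0.639 × 238 = 152.08 mol/min
Reaction term: ξ·ΔH°_rxn = 152.08 × 90.2 = 13718 kJ/min
Sensible, feed 71.8→25 °C: -2472.7 kJ/min
Outlet flows (mol/min): A 85.918, B 152.08, C 152.08
Sensible, products 25→210 °C: 10309 kJ/min
Q = ΔH = 21554 kJ/min = 359.24 kW
Heat supplied = 1293.3 MJ/h

Q_in = 1290 MJ/h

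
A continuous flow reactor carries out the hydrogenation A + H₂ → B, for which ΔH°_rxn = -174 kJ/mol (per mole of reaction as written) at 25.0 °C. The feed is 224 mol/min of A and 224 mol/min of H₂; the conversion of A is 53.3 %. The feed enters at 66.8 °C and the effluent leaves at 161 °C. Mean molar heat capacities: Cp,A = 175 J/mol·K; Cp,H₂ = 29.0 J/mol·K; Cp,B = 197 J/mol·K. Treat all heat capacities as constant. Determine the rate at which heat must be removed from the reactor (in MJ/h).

Q_out = 995 MJ/h

Extent of reaction ξ = 0.533 × 224 = 119.39 mol/min
Reaction term: ξ·ΔH°_rxn = 119.39 × -174 = -20774 kJ/min
Sensible, feed 66.8→25 °C: -1910.1 kJ/min
Outlet flows (mol/min): A 104.61, H₂ 104.61, B 119.39
Sensible, products 25→161 °C: 6101 kJ/min
Q = ΔH = -16583 kJ/min = -276.39 kW
Heat removed = 995 MJ/h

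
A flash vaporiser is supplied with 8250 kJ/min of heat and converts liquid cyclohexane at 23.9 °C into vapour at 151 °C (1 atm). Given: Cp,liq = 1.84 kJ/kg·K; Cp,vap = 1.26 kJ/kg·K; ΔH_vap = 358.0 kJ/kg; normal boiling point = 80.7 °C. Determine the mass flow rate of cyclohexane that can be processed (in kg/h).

ṁ = 898 kg/h

Δh = 1.84×(80.7−23.9) + 358.0 + 1.26×(151−80.7) = 551.09 kJ/kg
Q = 8250 kJ/min = 137.5 kJ/s = 495000 kJ/h
ṁ = Q/Δh = 495000 / 551.09 = 898.22 kg/h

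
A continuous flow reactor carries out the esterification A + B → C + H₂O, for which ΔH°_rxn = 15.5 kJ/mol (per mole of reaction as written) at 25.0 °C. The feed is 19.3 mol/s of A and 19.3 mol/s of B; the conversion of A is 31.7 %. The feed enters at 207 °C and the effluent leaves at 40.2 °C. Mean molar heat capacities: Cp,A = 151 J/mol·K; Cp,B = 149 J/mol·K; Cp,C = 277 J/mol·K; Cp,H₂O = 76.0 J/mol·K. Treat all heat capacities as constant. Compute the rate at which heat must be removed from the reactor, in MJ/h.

Extent of reaction ξ = 0.317 × 19.3 = 6.1181 mol/s
Reaction term: ξ·ΔH°_rxn = 6.1181 × 15.5 = 94.831 kJ/s
Sensible, feed 207→25 °C: -1053.8 kJ/s
Outlet flows (mol/s): A 13.182, B 13.182, C 6.1181, H₂O 6.1181
Sensible, products 25→40.2 °C: 92.937 kJ/s
Q = ΔH = -866.01 kJ/s = -866.01 kW
Heat removed = 3117.6 MJ/h

Q_out = 3120 MJ/h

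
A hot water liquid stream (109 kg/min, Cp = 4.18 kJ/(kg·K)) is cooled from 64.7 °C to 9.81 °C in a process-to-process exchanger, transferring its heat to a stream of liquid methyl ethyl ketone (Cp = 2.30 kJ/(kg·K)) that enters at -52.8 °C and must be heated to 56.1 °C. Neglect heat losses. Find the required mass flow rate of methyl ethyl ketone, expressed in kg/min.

ṁ_c = 99.8 kg/min

Heat released by hot stream: Q = 109 × 4.18 × (64.7 − 9.81) = 25009 kJ/min
Energy balance on cold side (adiabatic exchanger): Q = ṁ_c·Cp_c·(T_c,out − T_c,in)
ṁ_c = 25009 / [2.30 × (56.1 − -52.8)] = 99.848 kg/min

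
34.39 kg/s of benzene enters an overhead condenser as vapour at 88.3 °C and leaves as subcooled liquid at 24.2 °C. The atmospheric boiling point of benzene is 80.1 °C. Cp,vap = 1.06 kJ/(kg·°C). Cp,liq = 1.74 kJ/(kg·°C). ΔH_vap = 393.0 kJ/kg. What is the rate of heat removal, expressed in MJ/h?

vapour 88.3→80.1 °C: -8.692 kJ/kg
condensation at 80.1 °C: -393 kJ/kg
liquid 80.1→24.2 °C: -97.266 kJ/kg
Δh = -8.692 + -393 + -97.266 = -498.96 kJ/kg
Q = ṁ·Δh = 34.39 kg/s × -498.96 kJ/kg = -17159 kJ/s
|Q| = 17159 kW = 61773 MJ/h

Q_c = 61800 MJ/h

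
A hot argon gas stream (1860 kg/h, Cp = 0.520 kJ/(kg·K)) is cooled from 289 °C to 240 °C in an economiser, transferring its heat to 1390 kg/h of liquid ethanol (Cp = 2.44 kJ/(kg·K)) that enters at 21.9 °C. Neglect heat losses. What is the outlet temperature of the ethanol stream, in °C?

Heat released by hot stream: Q = 1860 × 0.520 × (289 − 240) = 47393 kJ/h
Energy balance on cold side (adiabatic exchanger): Q = ṁ_c·Cp_c·(T_c,out − T_c,in)
T_c,out = 21.9 + 47393/(1390 × 2.44) = 35.874 °C

T_c,out = 35.9 °C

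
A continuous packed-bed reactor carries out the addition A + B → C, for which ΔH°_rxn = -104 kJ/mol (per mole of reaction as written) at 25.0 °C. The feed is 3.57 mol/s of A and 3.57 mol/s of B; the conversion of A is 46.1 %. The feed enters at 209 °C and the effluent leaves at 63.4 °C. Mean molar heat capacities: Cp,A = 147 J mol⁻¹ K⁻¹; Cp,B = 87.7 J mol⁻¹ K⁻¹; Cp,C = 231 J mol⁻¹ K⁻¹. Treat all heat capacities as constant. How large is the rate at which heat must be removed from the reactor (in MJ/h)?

Q_out = 1060 MJ/h

Extent of reaction ξ = 0.461 × 3.57 = 1.6458 mol/s
Reaction term: ξ·ΔH°_rxn = 1.6458 × -104 = -171.16 kJ/s
Sensible, feed 209→25 °C: -154.17 kJ/s
Outlet flows (mol/s): A 1.9242, B 1.9242, C 1.6458
Sensible, products 25→63.4 °C: 31.941 kJ/s
Q = ΔH = -293.39 kJ/s = -293.39 kW
Heat removed = 1056.2 MJ/h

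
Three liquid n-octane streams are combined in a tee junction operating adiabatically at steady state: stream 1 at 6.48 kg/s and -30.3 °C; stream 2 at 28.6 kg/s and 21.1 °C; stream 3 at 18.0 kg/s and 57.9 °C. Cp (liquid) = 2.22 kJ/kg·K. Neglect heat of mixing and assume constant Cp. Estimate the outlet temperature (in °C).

T_out = 27.3 °C

Adiabatic, steady state ⇒ Σ ṁᵢCp,ᵢ(T_out − Tᵢ) = 0
Σ ṁᵢCp,ᵢTᵢ = 6.48×2.22×-30.3 + 28.6×2.22×21.1 + 18.0×2.22×57.9 = 3217.5
Σ ṁᵢCp,ᵢ = 6.48×2.22 + 28.6×2.22 + 18.0×2.22 = 117.84
T_out = 3217.5 / 117.84 = 27.304 °C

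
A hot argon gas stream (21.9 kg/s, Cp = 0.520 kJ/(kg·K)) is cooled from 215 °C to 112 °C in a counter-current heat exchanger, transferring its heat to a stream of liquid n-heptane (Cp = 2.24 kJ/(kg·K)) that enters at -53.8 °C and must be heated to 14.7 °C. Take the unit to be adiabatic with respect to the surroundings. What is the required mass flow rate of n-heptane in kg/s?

Heat released by hot stream: Q = 21.9 × 0.520 × (215 − 112) = 1173 kJ/s
Energy balance on cold side (adiabatic exchanger): Q = ṁ_c·Cp_c·(T_c,out − T_c,in)
ṁ_c = 1173 / [2.24 × (14.7 − -53.8)] = 7.6444 kg/s

ṁ_c = 7.64 kg/s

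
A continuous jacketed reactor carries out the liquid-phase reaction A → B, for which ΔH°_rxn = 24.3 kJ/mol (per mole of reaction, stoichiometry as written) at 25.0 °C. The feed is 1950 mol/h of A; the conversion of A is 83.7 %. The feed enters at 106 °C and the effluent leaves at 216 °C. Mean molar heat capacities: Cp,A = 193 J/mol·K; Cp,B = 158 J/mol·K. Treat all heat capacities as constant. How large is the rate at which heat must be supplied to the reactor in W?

Q_in = 19500 W

Extent of reaction ξ = 0.837 × 1950 = 1632.1 mol/h
Reaction term: ξ·ΔH°_rxn = 1632.1 × 24.3 = 39661 kJ/h
Sensible, feed 106→25 °C: -30484 kJ/h
Outlet flows (mol/h): A 317.85, B 1632.1
Sensible, products 25→216 °C: 60972 kJ/h
Q = ΔH = 70149 kJ/h = 19.486 kW
Heat supplied = 19486 W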